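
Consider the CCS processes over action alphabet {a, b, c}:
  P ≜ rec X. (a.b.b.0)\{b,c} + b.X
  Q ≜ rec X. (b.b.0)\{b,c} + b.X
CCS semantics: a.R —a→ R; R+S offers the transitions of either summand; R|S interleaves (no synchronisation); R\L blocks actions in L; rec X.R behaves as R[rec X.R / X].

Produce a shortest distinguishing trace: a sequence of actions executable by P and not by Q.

Reachable graph of P (2 states):
  s0 = rec X. (a.b.b.0)\{b,c} + b.X has moves --a--▸ s1, --b--▸ s0
  s1 = (b.b.0)\{b,c} has moves deadlocked
Reachable graph of Q (1 states):
  t0 = rec X. (b.b.0)\{b,c} + b.X has moves --b--▸ t0
Trace ⟨a⟩ through P, begin at {s0}:
  after a @ step 1: {s1}
  — P admits the full trace.
Trace ⟨a⟩ through Q, begin at {t0}:
  after a @ step 1: ∅ (Q stuck)

a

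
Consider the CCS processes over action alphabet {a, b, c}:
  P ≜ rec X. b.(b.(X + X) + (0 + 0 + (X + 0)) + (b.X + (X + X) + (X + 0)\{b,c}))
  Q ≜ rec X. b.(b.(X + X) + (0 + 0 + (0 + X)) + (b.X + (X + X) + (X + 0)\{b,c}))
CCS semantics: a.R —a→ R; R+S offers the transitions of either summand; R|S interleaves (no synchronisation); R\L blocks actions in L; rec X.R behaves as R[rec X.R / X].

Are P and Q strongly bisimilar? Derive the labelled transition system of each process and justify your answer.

P ~ Q

Reachable graph of P (3 states):
  p0 = rec X. b.(b.(X + X) + (0 + 0 + (X + 0)) + (b.X + (X + X) + (X + 0)\{b,c})) → -b-> p1
  p1 = b.((rec X. b.(b.(X + X) + (0 + 0 + (X + 0)) + (b.X + (X + X) + (X + 0)\{b,c}))) + (rec X. b.(b.(X + X) + (0 + 0 + (X + 0)) + (b.X + (X + X) + (X + 0)\{b,c})))) + (0 + 0 + ((rec X. b.(b.(X + X) + (0 + 0 + (X + 0)) + (b.X + (X + X) + (X + 0)\{b,c}))) + 0)) + (b.(rec X. b.(b.(X + X) + (0 + 0 + (X + 0)) + (b.X + (X + X) + (X + 0)\{b,c}))) + ((rec X. b.(b.(X + X) + (0 + 0 + (X + 0)) + (b.X + (X + X) + (X + 0)\{b,c}))) + (rec X. b.(b.(X + X) + (0 + 0 + (X + 0)) + (b.X + (X + X) + (X + 0)\{b,c})))) + ((rec X. b.(b.(X + X) + (0 + 0 + (X + 0)) + (b.X + (X + X) + (X + 0)\{b,c}))) + 0)\{b,c}) → -b-> p0, -b-> p1, -b-> p2
  p2 = (rec X. b.(b.(X + X) + (0 + 0 + (X + 0)) + (b.X + (X + X) + (X + 0)\{b,c}))) + (rec X. b.(b.(X + X) + (0 + 0 + (X + 0)) + (b.X + (X + X) + (X + 0)\{b,c}))) → -b-> p1
Reachable graph of Q (3 states):
  q0 = rec X. b.(b.(X + X) + (0 + 0 + (0 + X)) + (b.X + (X + X) + (X + 0)\{b,c})) → -b-> q1
  q1 = b.((rec X. b.(b.(X + X) + (0 + 0 + (0 + X)) + (b.X + (X + X) + (X + 0)\{b,c}))) + (rec X. b.(b.(X + X) + (0 + 0 + (0 + X)) + (b.X + (X + X) + (X + 0)\{b,c})))) + (0 + 0 + (0 + (rec X. b.(b.(X + X) + (0 + 0 + (0 + X)) + (b.X + (X + X) + (X + 0)\{b,c}))))) + (b.(rec X. b.(b.(X + X) + (0 + 0 + (0 + X)) + (b.X + (X + X) + (X + 0)\{b,c}))) + ((rec X. b.(b.(X + X) + (0 + 0 + (0 + X)) + (b.X + (X + X) + (X + 0)\{b,c}))) + (rec X. b.(b.(X + X) + (0 + 0 + (0 + X)) + (b.X + (X + X) + (X + 0)\{b,c})))) + ((rec X. b.(b.(X + X) + (0 + 0 + (0 + X)) + (b.X + (X + X) + (X + 0)\{b,c}))) + 0)\{b,c}) → -b-> q0, -b-> q1, -b-> q2
  q2 = (rec X. b.(b.(X + X) + (0 + 0 + (0 + X)) + (b.X + (X + X) + (X + 0)\{b,c}))) + (rec X. b.(b.(X + X) + (0 + 0 + (0 + X)) + (b.X + (X + X) + (X + 0)\{b,c}))) → -b-> q1
Coarsest stable partition (strong bisimilarity classes):
  B0 = {p0, p1, p2, q0, q1, q2}
p0 ∈ B0, q0 ∈ B0 → same block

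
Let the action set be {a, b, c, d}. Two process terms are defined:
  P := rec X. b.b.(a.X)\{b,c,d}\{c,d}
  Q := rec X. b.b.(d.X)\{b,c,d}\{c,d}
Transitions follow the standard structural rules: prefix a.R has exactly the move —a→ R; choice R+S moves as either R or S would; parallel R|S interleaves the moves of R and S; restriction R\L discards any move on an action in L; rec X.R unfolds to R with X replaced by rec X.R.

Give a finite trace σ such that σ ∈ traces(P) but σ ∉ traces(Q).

P's transition system — 4 states:
  u0 = rec X. b.b.(a.X)\{b,c,d}\{c,d} ⊢ —b→ u1
  u1 = b.(a.(rec X. b.b.(a.X)\{b,c,d}\{c,d}))\{b,c,d}\{c,d} ⊢ —b→ u2
  u2 = (a.(rec X. b.b.(a.X)\{b,c,d}\{c,d}))\{b,c,d}\{c,d} ⊢ —a→ u3
  u3 = (rec X. b.b.(a.X)\{b,c,d}\{c,d})\{b,c,d}\{c,d} ⊢ ∅
Q's transition system — 3 states:
  v0 = rec X. b.b.(d.X)\{b,c,d}\{c,d} ⊢ —b→ v1
  v1 = b.(d.(rec X. b.b.(d.X)\{b,c,d}\{c,d}))\{b,c,d}\{c,d} ⊢ —b→ v2
  v2 = (d.(rec X. b.b.(d.X)\{b,c,d}\{c,d}))\{b,c,d}\{c,d} ⊢ ∅
Executing bba from P (initial set {u0}):
  step 1 (b): {u1}
  step 2 (b): {u2}
  step 3 (a): {u3}
  ✓ P
Executing bba from Q (initial set {v0}):
  step 1 (b): {v1}
  step 2 (b): {v2}
  step 3 (a): no successor for Q

bba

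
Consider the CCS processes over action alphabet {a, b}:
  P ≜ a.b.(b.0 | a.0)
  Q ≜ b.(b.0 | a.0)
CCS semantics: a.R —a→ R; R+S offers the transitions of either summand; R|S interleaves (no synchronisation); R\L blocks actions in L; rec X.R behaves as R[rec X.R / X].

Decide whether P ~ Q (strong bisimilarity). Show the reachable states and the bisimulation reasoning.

P's transition system — 6 states:
  m0 = a.b.(b.0 | a.0) has moves -a-> m1
  m1 = b.(b.0 | a.0) has moves -b-> m2
  m2 = b.0 | a.0 has moves -a-> m3, -b-> m4
  m3 = b.0 | 0 has moves -b-> m5
  m4 = 0 | a.0 has moves -a-> m5
  m5 = 0 | 0 has moves ·
Q's transition system — 5 states:
  n0 = b.(b.0 | a.0) has moves -b-> n1
  n1 = b.0 | a.0 has moves -a-> n2, -b-> n3
  n2 = b.0 | 0 has moves -b-> n4
  n3 = 0 | a.0 has moves -a-> n4
  n4 = 0 | 0 has moves ·
Partition-refinement fixed point:
  B0 = {m0}
  B1 = {m1, n0}
  B2 = {m2, n1}
  B3 = {m4, n3}
  B4 = {m5, n4}
  B5 = {m3, n2}
m0 ∈ B0, n0 ∈ B1 → different blocks

P ≁ Q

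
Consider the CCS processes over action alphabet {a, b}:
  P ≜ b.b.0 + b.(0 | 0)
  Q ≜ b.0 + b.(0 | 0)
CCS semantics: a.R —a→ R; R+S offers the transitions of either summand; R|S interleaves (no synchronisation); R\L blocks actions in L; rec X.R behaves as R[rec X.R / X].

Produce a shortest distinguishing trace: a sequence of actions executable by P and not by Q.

bb

Reachable graph of P (4 states):
  s0 = b.b.0 + b.(0 | 0) :: -b-> s1, -b-> s2
  s1 = 0 | 0 :: (no moves)
  s2 = b.0 :: -b-> s3
  s3 = 0 :: (no moves)
Reachable graph of Q (3 states):
  t0 = b.0 + b.(0 | 0) :: -b-> t1, -b-> t2
  t1 = 0 :: (no moves)
  t2 = 0 | 0 :: (no moves)
Run σ = ⟨bb⟩ on P: start {s0}
  [1] b ⇒ {s1, s2}
  [2] b ⇒ {s3}
  ✓ P
Run σ = ⟨bb⟩ on Q: start {t0}
  [1] b ⇒ {t1, t2}
  [2] b ⇒ ∅ (Q stuck)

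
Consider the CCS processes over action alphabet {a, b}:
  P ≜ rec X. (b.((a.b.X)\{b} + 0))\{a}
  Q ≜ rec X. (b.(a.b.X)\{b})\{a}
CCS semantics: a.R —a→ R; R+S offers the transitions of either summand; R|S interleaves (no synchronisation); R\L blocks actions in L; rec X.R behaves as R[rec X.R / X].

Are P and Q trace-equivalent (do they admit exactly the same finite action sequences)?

trace-equivalent

LTS(P): 2 reachable states
  u0 = rec X. (b.((a.b.X)\{b} + 0))\{a} → ··b··> u1
  u1 = ((a.b.(rec X. (b.((a.b.X)\{b} + 0))\{a}))\{b} + 0)\{a} → stopped
LTS(Q): 2 reachable states
  v0 = rec X. (b.(a.b.X)\{b})\{a} → ··b··> v1
  v1 = (a.b.(rec X. (b.(a.b.X)\{b})\{a}))\{b}\{a} → stopped
Coarsest stable partition (strong bisimilarity classes):
  B0 = {u0, v0}
  B1 = {u1, v1}
u0 ∈ B0, v0 ∈ B0 → same block
Bisimilar ⇒ trace-equivalent.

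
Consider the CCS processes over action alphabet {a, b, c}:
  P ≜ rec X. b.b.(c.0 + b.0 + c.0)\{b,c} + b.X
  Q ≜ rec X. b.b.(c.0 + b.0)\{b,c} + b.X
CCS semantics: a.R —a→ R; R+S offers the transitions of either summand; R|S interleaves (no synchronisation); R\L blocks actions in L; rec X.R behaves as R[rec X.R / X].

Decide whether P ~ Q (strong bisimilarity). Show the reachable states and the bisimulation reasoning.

YES

Reachable graph of P (3 states):
  u0 = rec X. b.b.(c.0 + b.0 + c.0)\{b,c} + b.X ⊢ --b--▸ u0, --b--▸ u1
  u1 = b.(c.0 + b.0 + c.0)\{b,c} ⊢ --b--▸ u2
  u2 = (c.0 + b.0 + c.0)\{b,c} ⊢ deadlocked
Reachable graph of Q (3 states):
  v0 = rec X. b.b.(c.0 + b.0)\{b,c} + b.X ⊢ --b--▸ v0, --b--▸ v1
  v1 = b.(c.0 + b.0)\{b,c} ⊢ --b--▸ v2
  v2 = (c.0 + b.0)\{b,c} ⊢ deadlocked
Coarsest stable partition (strong bisimilarity classes):
  B0 = {u0, v0}
  B1 = {u1, v1}
  B2 = {u2, v2}
u0 ∈ B0, v0 ∈ B0 → same block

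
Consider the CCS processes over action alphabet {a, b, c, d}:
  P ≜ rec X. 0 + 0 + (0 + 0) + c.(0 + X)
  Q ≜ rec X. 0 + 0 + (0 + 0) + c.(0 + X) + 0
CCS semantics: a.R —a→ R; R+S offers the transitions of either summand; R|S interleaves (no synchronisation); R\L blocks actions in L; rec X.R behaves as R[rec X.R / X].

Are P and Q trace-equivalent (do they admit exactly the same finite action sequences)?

trace-equivalent

P's transition system — 2 states:
  p0 = rec X. 0 + 0 + (0 + 0) + c.(0 + X) :: ··c··> p1
  p1 = 0 + (rec X. 0 + 0 + (0 + 0) + c.(0 + X)) :: ··c··> p1
Q's transition system — 2 states:
  q0 = rec X. 0 + 0 + (0 + 0) + c.(0 + X) + 0 :: ··c··> q1
  q1 = 0 + (rec X. 0 + 0 + (0 + 0) + c.(0 + X) + 0) :: ··c··> q1
Coarsest stable partition (strong bisimilarity classes):
  B0 = {p0, p1, q0, q1}
p0 ∈ B0, q0 ∈ B0 → same block
Bisimilar ⇒ trace-equivalent.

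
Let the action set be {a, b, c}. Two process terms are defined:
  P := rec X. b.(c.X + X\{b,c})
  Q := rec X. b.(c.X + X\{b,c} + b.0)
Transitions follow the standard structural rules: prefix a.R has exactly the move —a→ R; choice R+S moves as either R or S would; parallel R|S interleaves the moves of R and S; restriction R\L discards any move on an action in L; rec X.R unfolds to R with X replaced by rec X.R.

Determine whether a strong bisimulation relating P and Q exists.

NO

Reachable graph of P (2 states):
  m0 = rec X. b.(c.X + X\{b,c}) → ··b··> m1
  m1 = c.(rec X. b.(c.X + X\{b,c})) + (rec X. b.(c.X + X\{b,c}))\{b,c} → ··c··> m0
Reachable graph of Q (3 states):
  n0 = rec X. b.(c.X + X\{b,c} + b.0) → ··b··> n1
  n1 = c.(rec X. b.(c.X + X\{b,c} + b.0)) + (rec X. b.(c.X + X\{b,c} + b.0))\{b,c} + b.0 → ··b··> n2, ··c··> n0
  n2 = 0 → stopped
Partition-refinement fixed point:
  B0 = {m0}
  B1 = {m1}
  B2 = {n0}
  B3 = {n1}
  B4 = {n2}
m0 ∈ B0, n0 ∈ B2 → different blocks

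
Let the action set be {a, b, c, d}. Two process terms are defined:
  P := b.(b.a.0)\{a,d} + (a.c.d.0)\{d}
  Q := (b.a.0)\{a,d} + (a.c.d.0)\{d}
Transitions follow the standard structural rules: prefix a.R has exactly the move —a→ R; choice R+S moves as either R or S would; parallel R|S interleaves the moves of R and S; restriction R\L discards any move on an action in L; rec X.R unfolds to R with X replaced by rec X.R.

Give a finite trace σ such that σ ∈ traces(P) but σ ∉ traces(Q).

bb

LTS(P): 5 reachable states
  m0 = b.(b.a.0)\{a,d} + (a.c.d.0)\{d} | —a→ m1, —b→ m2
  m1 = (c.d.0)\{d} | —c→ m3
  m2 = (b.a.0)\{a,d} | —b→ m4
  m3 = (d.0)\{d} | deadlocked
  m4 = (a.0)\{a,d} | deadlocked
LTS(Q): 4 reachable states
  n0 = (b.a.0)\{a,d} + (a.c.d.0)\{d} | —a→ n1, —b→ n2
  n1 = (c.d.0)\{d} | —c→ n3
  n2 = (a.0)\{a,d} | deadlocked
  n3 = (d.0)\{d} | deadlocked
Trace ⟨bb⟩ through P, begin at {m0}:
  step 1 (b): {m2}
  step 2 (b): {m4}
  — P admits the full trace.
Trace ⟨bb⟩ through Q, begin at {n0}:
  step 1 (b): {n2}
  step 2 (b): no successor for Q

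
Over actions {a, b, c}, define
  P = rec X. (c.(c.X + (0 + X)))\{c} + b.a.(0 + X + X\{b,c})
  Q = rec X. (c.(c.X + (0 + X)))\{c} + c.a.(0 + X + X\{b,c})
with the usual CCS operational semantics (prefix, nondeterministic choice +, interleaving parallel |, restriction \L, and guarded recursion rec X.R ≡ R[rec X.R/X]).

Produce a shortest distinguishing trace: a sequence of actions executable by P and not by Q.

Reachable graph of P (3 states):
  u0 = rec X. (c.(c.X + (0 + X)))\{c} + b.a.(0 + X + X\{b,c}) → -b-> u1
  u1 = a.(0 + (rec X. (c.(c.X + (0 + X)))\{c} + b.a.(0 + X + X\{b,c})) + (rec X. (c.(c.X + (0 + X)))\{c} + b.a.(0 + X + X\{b,c}))\{b,c}) → -a-> u2
  u2 = 0 + (rec X. (c.(c.X + (0 + X)))\{c} + b.a.(0 + X + X\{b,c})) + (rec X. (c.(c.X + (0 + X)))\{c} + b.a.(0 + X + X\{b,c}))\{b,c} → -b-> u1
Reachable graph of Q (3 states):
  v0 = rec X. (c.(c.X + (0 + X)))\{c} + c.a.(0 + X + X\{b,c}) → -c-> v1
  v1 = a.(0 + (rec X. (c.(c.X + (0 + X)))\{c} + c.a.(0 + X + X\{b,c})) + (rec X. (c.(c.X + (0 + X)))\{c} + c.a.(0 + X + X\{b,c}))\{b,c}) → -a-> v2
  v2 = 0 + (rec X. (c.(c.X + (0 + X)))\{c} + c.a.(0 + X + X\{b,c})) + (rec X. (c.(c.X + (0 + X)))\{c} + c.a.(0 + X + X\{b,c}))\{b,c} → -c-> v1
Executing b from P (initial set {u0}):
  after b @ step 1: {u1}
  P completes σ.
Executing b from Q (initial set {v0}):
  after b @ step 1: ∅  — Q cannot continue

b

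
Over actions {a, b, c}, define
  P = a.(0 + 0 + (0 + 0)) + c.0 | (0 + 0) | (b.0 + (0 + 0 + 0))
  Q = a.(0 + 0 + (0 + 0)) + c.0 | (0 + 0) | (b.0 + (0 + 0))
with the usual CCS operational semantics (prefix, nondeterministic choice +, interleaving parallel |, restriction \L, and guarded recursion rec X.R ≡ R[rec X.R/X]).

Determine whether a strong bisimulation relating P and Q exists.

YES

LTS(P): 5 reachable states
  m0 = a.(0 + 0 + (0 + 0)) + c.0 | (0 + 0) | (b.0 + (0 + 0 + 0)) → ··a··> m1, ··b··> m2, ··c··> m3
  m1 = 0 + 0 + (0 + 0) → stopped
  m2 = c.0 | (0 + 0) | 0 → ··c··> m4
  m3 = 0 | (0 + 0) | (b.0 + (0 + 0 + 0)) → ··b··> m4
  m4 = 0 | (0 + 0) | 0 → stopped
LTS(Q): 5 reachable states
  n0 = a.(0 + 0 + (0 + 0)) + c.0 | (0 + 0) | (b.0 + (0 + 0)) → ··a··> n1, ··b··> n2, ··c··> n3
  n1 = 0 + 0 + (0 + 0) → stopped
  n2 = c.0 | (0 + 0) | 0 → ··c··> n4
  n3 = 0 | (0 + 0) | (b.0 + (0 + 0)) → ··b··> n4
  n4 = 0 | (0 + 0) | 0 → stopped
Bisimilarity quotient blocks:
  B0 = {m0, n0}
  B1 = {m1, m4, n1, n4}
  B2 = {m3, n3}
  B3 = {m2, n2}
m0 ∈ B0, n0 ∈ B0 → same block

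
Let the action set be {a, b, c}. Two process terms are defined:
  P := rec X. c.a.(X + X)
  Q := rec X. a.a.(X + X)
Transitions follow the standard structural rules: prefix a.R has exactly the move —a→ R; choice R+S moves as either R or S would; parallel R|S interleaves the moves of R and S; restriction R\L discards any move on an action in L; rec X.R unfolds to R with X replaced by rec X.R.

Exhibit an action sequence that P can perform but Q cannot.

LTS(P): 3 reachable states
  p0 = rec X. c.a.(X + X) → ··c··> p1
  p1 = a.((rec X. c.a.(X + X)) + (rec X. c.a.(X + X))) → ··a··> p2
  p2 = (rec X. c.a.(X + X)) + (rec X. c.a.(X + X)) → ··c··> p1
LTS(Q): 3 reachable states
  q0 = rec X. a.a.(X + X) → ··a··> q1
  q1 = a.((rec X. a.a.(X + X)) + (rec X. a.a.(X + X))) → ··a··> q2
  q2 = (rec X. a.a.(X + X)) + (rec X. a.a.(X + X)) → ··a··> q1
Executing c from P (initial set {p0}):
  after c @ step 1: {p1}
  ✓ P
Executing c from Q (initial set {q0}):
  after c @ step 1: no successor for Q

c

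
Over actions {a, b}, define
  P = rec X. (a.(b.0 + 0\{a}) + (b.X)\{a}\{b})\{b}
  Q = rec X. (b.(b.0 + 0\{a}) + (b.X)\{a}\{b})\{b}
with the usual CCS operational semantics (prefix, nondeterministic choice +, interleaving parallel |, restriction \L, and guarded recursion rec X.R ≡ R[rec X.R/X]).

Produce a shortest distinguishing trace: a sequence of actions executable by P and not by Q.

LTS(P): 2 reachable states
  u0 = rec X. (a.(b.0 + 0\{a}) + (b.X)\{a}\{b})\{b} | -a-> u1
  u1 = (b.0 + 0\{a})\{b} | stopped
LTS(Q): 1 reachable states
  v0 = rec X. (b.(b.0 + 0\{a}) + (b.X)\{a}\{b})\{b} | stopped
Trace ⟨a⟩ through P, begin at {u0}:
  [1] a ⇒ {u1}
  P completes σ.
Trace ⟨a⟩ through Q, begin at {v0}:
  [1] a ⇒ ∅ (Q stuck)

a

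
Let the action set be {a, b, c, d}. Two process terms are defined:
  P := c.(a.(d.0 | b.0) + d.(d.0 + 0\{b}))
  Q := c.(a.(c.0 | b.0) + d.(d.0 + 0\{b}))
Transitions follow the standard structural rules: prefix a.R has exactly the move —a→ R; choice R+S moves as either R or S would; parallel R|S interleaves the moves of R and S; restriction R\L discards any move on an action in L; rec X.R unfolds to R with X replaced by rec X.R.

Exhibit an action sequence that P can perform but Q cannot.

Reachable graph of P (8 states):
  p0 = c.(a.(d.0 | b.0) + d.(d.0 + 0\{b})) | --c--▸ p1
  p1 = a.(d.0 | b.0) + d.(d.0 + 0\{b}) | --a--▸ p2, --d--▸ p3
  p2 = d.0 | b.0 | --b--▸ p4, --d--▸ p5
  p3 = d.0 + 0\{b} | --d--▸ p6
  p4 = d.0 | 0 | --d--▸ p7
  p5 = 0 | b.0 | --b--▸ p7
  p6 = 0 | (no moves)
  p7 = 0 | 0 | (no moves)
Reachable graph of Q (8 states):
  q0 = c.(a.(c.0 | b.0) + d.(d.0 + 0\{b})) | --c--▸ q1
  q1 = a.(c.0 | b.0) + d.(d.0 + 0\{b}) | --a--▸ q2, --d--▸ q3
  q2 = c.0 | b.0 | --b--▸ q4, --c--▸ q5
  q3 = d.0 + 0\{b} | --d--▸ q6
  q4 = c.0 | 0 | --c--▸ q7
  q5 = 0 | b.0 | --b--▸ q7
  q6 = 0 | (no moves)
  q7 = 0 | 0 | (no moves)
Run σ = ⟨cad⟩ on P: start {p0}
  after c @ step 1: {p1}
  after a @ step 2: {p2}
  after d @ step 3: {p5}
  ✓ P
Run σ = ⟨cad⟩ on Q: start {q0}
  after c @ step 1: {q1}
  after a @ step 2: {q2}
  after d @ step 3: no successor for Q

cad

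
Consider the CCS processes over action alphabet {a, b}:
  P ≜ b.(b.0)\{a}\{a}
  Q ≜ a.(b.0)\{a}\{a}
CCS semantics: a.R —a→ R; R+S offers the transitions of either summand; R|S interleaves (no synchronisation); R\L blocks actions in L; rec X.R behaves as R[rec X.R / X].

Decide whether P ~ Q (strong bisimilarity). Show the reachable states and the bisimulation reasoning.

not bisimilar

Reachable graph of P (3 states):
  u0 = b.(b.0)\{a}\{a} | ··b··> u1
  u1 = (b.0)\{a}\{a} | ··b··> u2
  u2 = 0\{a}\{a} | deadlocked
Reachable graph of Q (3 states):
  v0 = a.(b.0)\{a}\{a} | ··a··> v1
  v1 = (b.0)\{a}\{a} | ··b··> v2
  v2 = 0\{a}\{a} | deadlocked
Partition-refinement fixed point:
  B0 = {u0}
  B1 = {u1, v1}
  B2 = {u2, v2}
  B3 = {v0}
u0 ∈ B0, v0 ∈ B3 → different blocks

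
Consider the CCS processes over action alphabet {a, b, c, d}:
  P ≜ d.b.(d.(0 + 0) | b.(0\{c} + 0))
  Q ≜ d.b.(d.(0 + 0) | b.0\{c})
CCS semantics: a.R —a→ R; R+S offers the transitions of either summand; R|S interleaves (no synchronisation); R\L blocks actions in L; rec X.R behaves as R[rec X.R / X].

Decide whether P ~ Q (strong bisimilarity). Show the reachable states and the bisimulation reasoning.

YES

LTS(P): 6 reachable states
  s0 = d.b.(d.(0 + 0) | b.(0\{c} + 0)) has moves =d=> s1
  s1 = b.(d.(0 + 0) | b.(0\{c} + 0)) has moves =b=> s2
  s2 = d.(0 + 0) | b.(0\{c} + 0) has moves =b=> s3, =d=> s4
  s3 = d.(0 + 0) | (0\{c} + 0) has moves =d=> s5
  s4 = (0 + 0) | b.(0\{c} + 0) has moves =b=> s5
  s5 = (0 + 0) | (0\{c} + 0) has moves (no moves)
LTS(Q): 6 reachable states
  t0 = d.b.(d.(0 + 0) | b.0\{c}) has moves =d=> t1
  t1 = b.(d.(0 + 0) | b.0\{c}) has moves =b=> t2
  t2 = d.(0 + 0) | b.0\{c} has moves =b=> t3, =d=> t4
  t3 = d.(0 + 0) | 0\{c} has moves =d=> t5
  t4 = (0 + 0) | b.0\{c} has moves =b=> t5
  t5 = (0 + 0) | 0\{c} has moves (no moves)
Partition-refinement fixed point:
  B0 = {s0, t0}
  B1 = {s1, t1}
  B2 = {s2, t2}
  B3 = {s3, t3}
  B4 = {s5, t5}
  B5 = {s4, t4}
s0 ∈ B0, t0 ∈ B0 → same block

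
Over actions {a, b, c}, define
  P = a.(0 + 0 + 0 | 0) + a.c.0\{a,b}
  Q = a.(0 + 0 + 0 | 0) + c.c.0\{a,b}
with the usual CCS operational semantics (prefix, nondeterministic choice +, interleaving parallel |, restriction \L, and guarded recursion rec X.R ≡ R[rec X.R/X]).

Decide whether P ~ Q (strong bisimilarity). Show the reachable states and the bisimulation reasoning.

P ≁ Q

Reachable graph of P (4 states):
  p0 = a.(0 + 0 + 0 | 0) + a.c.0\{a,b} → ··a··> p1, ··a··> p2
  p1 = 0 + 0 + 0 | 0 → ·
  p2 = c.0\{a,b} → ··c··> p3
  p3 = 0\{a,b} → ·
Reachable graph of Q (4 states):
  q0 = a.(0 + 0 + 0 | 0) + c.c.0\{a,b} → ··a··> q1, ··c··> q2
  q1 = 0 + 0 + 0 | 0 → ·
  q2 = c.0\{a,b} → ··c··> q3
  q3 = 0\{a,b} → ·
Partition-refinement fixed point:
  B0 = {p0}
  B1 = {p1, p3, q1, q3}
  B2 = {p2, q2}
  B3 = {q0}
p0 ∈ B0, q0 ∈ B3 → different blocks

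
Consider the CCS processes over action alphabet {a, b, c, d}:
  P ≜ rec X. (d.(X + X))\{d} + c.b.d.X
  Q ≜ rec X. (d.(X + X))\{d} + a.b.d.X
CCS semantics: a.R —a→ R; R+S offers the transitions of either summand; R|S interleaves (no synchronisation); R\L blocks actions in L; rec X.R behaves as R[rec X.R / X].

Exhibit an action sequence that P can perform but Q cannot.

c

LTS(P): 3 reachable states
  m0 = rec X. (d.(X + X))\{d} + c.b.d.X has moves —c→ m1
  m1 = b.d.(rec X. (d.(X + X))\{d} + c.b.d.X) has moves —b→ m2
  m2 = d.(rec X. (d.(X + X))\{d} + c.b.d.X) has moves —d→ m0
LTS(Q): 3 reachable states
  n0 = rec X. (d.(X + X))\{d} + a.b.d.X has moves —a→ n1
  n1 = b.d.(rec X. (d.(X + X))\{d} + a.b.d.X) has moves —b→ n2
  n2 = d.(rec X. (d.(X + X))\{d} + a.b.d.X) has moves —d→ n0
Executing c from P (initial set {m0}):
  step 1 (c): {m1}
  ✓ P
Executing c from Q (initial set {n0}):
  step 1 (c): ∅  — Q cannot continue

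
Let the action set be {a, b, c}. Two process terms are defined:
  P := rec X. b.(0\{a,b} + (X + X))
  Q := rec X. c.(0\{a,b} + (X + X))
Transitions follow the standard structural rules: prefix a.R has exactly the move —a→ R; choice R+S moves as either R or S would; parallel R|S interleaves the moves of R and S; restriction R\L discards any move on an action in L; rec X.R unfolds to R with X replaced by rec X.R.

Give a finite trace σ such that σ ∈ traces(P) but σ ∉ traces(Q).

LTS(P): 2 reachable states
  u0 = rec X. b.(0\{a,b} + (X + X)) has moves --b--▸ u1
  u1 = 0\{a,b} + ((rec X. b.(0\{a,b} + (X + X))) + (rec X. b.(0\{a,b} + (X + X)))) has moves --b--▸ u1
LTS(Q): 2 reachable states
  v0 = rec X. c.(0\{a,b} + (X + X)) has moves --c--▸ v1
  v1 = 0\{a,b} + ((rec X. c.(0\{a,b} + (X + X))) + (rec X. c.(0\{a,b} + (X + X)))) has moves --c--▸ v1
Run σ = ⟨b⟩ on P: start {u0}
  step 1 (b): {u1}
  — P admits the full trace.
Run σ = ⟨b⟩ on Q: start {v0}
  step 1 (b): ∅ (Q stuck)

b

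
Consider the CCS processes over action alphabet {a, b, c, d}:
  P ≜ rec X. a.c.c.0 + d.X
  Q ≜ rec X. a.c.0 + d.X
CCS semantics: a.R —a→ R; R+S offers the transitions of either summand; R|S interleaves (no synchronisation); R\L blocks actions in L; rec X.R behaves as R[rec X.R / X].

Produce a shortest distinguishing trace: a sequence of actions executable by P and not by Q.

P's transition system — 4 states:
  p0 = rec X. a.c.c.0 + d.X | —a→ p1, —d→ p0
  p1 = c.c.0 | —c→ p2
  p2 = c.0 | —c→ p3
  p3 = 0 | ·
Q's transition system — 3 states:
  q0 = rec X. a.c.0 + d.X | —a→ q1, —d→ q0
  q1 = c.0 | —c→ q2
  q2 = 0 | ·
Trace ⟨acc⟩ through P, begin at {p0}:
  step 1 (a): {p1}
  step 2 (c): {p2}
  step 3 (c): {p3}
  ✓ P
Trace ⟨acc⟩ through Q, begin at {q0}:
  step 1 (a): {q1}
  step 2 (c): {q2}
  step 3 (c): ∅  — Q cannot continue

acc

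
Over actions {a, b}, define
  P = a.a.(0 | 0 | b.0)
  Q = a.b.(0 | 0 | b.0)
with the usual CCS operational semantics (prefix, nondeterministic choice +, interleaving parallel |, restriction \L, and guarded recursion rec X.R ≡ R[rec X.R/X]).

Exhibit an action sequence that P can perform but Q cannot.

P's transition system — 4 states:
  p0 = a.a.(0 | 0 | b.0) → =a=> p1
  p1 = a.(0 | 0 | b.0) → =a=> p2
  p2 = 0 | 0 | b.0 → =b=> p3
  p3 = 0 | 0 | 0 → stopped
Q's transition system — 4 states:
  q0 = a.b.(0 | 0 | b.0) → =a=> q1
  q1 = b.(0 | 0 | b.0) → =b=> q2
  q2 = 0 | 0 | b.0 → =b=> q3
  q3 = 0 | 0 | 0 → stopped
Run σ = ⟨aa⟩ on P: start {p0}
  after a @ step 1: {p1}
  after a @ step 2: {p2}
  P completes σ.
Run σ = ⟨aa⟩ on Q: start {q0}
  after a @ step 1: {q1}
  after a @ step 2: ∅  — Q cannot continue

aa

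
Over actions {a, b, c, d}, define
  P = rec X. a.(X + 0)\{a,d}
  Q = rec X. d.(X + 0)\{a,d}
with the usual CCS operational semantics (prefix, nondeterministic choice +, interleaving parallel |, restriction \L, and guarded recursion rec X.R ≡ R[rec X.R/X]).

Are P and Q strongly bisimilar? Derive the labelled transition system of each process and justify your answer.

P ≁ Q

P's transition system — 2 states:
  s0 = rec X. a.(X + 0)\{a,d} has moves =a=> s1
  s1 = ((rec X. a.(X + 0)\{a,d}) + 0)\{a,d} has moves (no moves)
Q's transition system — 2 states:
  t0 = rec X. d.(X + 0)\{a,d} has moves =d=> t1
  t1 = ((rec X. d.(X + 0)\{a,d}) + 0)\{a,d} has moves (no moves)
Coarsest stable partition (strong bisimilarity classes):
  B0 = {s0}
  B1 = {s1, t1}
  B2 = {t0}
s0 ∈ B0, t0 ∈ B2 → different blocks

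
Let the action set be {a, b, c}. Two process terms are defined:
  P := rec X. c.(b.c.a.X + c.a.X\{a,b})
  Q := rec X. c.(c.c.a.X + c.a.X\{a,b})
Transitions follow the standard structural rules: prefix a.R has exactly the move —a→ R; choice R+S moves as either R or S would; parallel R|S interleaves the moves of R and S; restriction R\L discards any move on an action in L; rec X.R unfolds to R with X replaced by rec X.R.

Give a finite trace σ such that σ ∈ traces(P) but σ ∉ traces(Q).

cb

P's transition system — 8 states:
  s0 = rec X. c.(b.c.a.X + c.a.X\{a,b}) has moves -c-> s1
  s1 = b.c.a.(rec X. c.(b.c.a.X + c.a.X\{a,b})) + c.a.(rec X. c.(b.c.a.X + c.a.X\{a,b}))\{a,b} has moves -b-> s2, -c-> s3
  s2 = c.a.(rec X. c.(b.c.a.X + c.a.X\{a,b})) has moves -c-> s4
  s3 = a.(rec X. c.(b.c.a.X + c.a.X\{a,b}))\{a,b} has moves -a-> s5
  s4 = a.(rec X. c.(b.c.a.X + c.a.X\{a,b})) has moves -a-> s0
  s5 = (rec X. c.(b.c.a.X + c.a.X\{a,b}))\{a,b} has moves -c-> s6
  s6 = (b.c.a.(rec X. c.(b.c.a.X + c.a.X\{a,b})) + c.a.(rec X. c.(b.c.a.X + c.a.X\{a,b}))\{a,b})\{a,b} has moves -c-> s7
  s7 = (a.(rec X. c.(b.c.a.X + c.a.X\{a,b}))\{a,b})\{a,b} has moves ·
Q's transition system — 10 states:
  t0 = rec X. c.(c.c.a.X + c.a.X\{a,b}) has moves -c-> t1
  t1 = c.c.a.(rec X. c.(c.c.a.X + c.a.X\{a,b})) + c.a.(rec X. c.(c.c.a.X + c.a.X\{a,b}))\{a,b} has moves -c-> t2, -c-> t3
  t2 = a.(rec X. c.(c.c.a.X + c.a.X\{a,b}))\{a,b} has moves -a-> t4
  t3 = c.a.(rec X. c.(c.c.a.X + c.a.X\{a,b})) has moves -c-> t5
  t4 = (rec X. c.(c.c.a.X + c.a.X\{a,b}))\{a,b} has moves -c-> t6
  t5 = a.(rec X. c.(c.c.a.X + c.a.X\{a,b})) has moves -a-> t0
  t6 = (c.c.a.(rec X. c.(c.c.a.X + c.a.X\{a,b})) + c.a.(rec X. c.(c.c.a.X + c.a.X\{a,b}))\{a,b})\{a,b} has moves -c-> t7, -c-> t8
  t7 = (a.(rec X. c.(c.c.a.X + c.a.X\{a,b}))\{a,b})\{a,b} has moves ·
  t8 = (c.a.(rec X. c.(c.c.a.X + c.a.X\{a,b})))\{a,b} has moves -c-> t9
  t9 = (a.(rec X. c.(c.c.a.X + c.a.X\{a,b})))\{a,b} has moves ·
Trace ⟨cb⟩ through P, begin at {s0}:
  [1] c ⇒ {s1}
  [2] b ⇒ {s2}
  ✓ P
Trace ⟨cb⟩ through Q, begin at {t0}:
  [1] c ⇒ {t1}
  [2] b ⇒ ∅ (Q stuck)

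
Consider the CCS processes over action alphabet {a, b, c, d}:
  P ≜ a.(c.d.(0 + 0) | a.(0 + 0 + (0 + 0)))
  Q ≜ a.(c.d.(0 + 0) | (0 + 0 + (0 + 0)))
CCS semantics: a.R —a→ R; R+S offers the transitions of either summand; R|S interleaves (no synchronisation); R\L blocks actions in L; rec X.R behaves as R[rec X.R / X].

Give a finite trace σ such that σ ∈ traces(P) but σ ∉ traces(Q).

P's transition system — 7 states:
  u0 = a.(c.d.(0 + 0) | a.(0 + 0 + (0 + 0))) ⊢ ··a··> u1
  u1 = c.d.(0 + 0) | a.(0 + 0 + (0 + 0)) ⊢ ··a··> u2, ··c··> u3
  u2 = c.d.(0 + 0) | (0 + 0 + (0 + 0)) ⊢ ··c··> u4
  u3 = d.(0 + 0) | a.(0 + 0 + (0 + 0)) ⊢ ··a··> u4, ··d··> u5
  u4 = d.(0 + 0) | (0 + 0 + (0 + 0)) ⊢ ··d··> u6
  u5 = (0 + 0) | a.(0 + 0 + (0 + 0)) ⊢ ··a··> u6
  u6 = (0 + 0) | (0 + 0 + (0 + 0)) ⊢ stopped
Q's transition system — 4 states:
  v0 = a.(c.d.(0 + 0) | (0 + 0 + (0 + 0))) ⊢ ··a··> v1
  v1 = c.d.(0 + 0) | (0 + 0 + (0 + 0)) ⊢ ··c··> v2
  v2 = d.(0 + 0) | (0 + 0 + (0 + 0)) ⊢ ··d··> v3
  v3 = (0 + 0) | (0 + 0 + (0 + 0)) ⊢ stopped
Trace ⟨aa⟩ through P, begin at {u0}:
  after a @ step 1: {u1}
  after a @ step 2: {u2}
  P completes σ.
Trace ⟨aa⟩ through Q, begin at {v0}:
  after a @ step 1: {v1}
  after a @ step 2: ∅  — Q cannot continue

aa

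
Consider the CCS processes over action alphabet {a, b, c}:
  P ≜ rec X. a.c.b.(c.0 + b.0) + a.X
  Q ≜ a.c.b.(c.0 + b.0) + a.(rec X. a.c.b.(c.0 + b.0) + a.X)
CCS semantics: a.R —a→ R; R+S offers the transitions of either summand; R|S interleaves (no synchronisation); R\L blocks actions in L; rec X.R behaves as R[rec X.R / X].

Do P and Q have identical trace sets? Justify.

trace-equivalent

P's transition system — 5 states:
  p0 = rec X. a.c.b.(c.0 + b.0) + a.X has moves --a--▸ p0, --a--▸ p1
  p1 = c.b.(c.0 + b.0) has moves --c--▸ p2
  p2 = b.(c.0 + b.0) has moves --b--▸ p3
  p3 = c.0 + b.0 has moves --b--▸ p4, --c--▸ p4
  p4 = 0 has moves (no moves)
Q's transition system — 6 states:
  q0 = a.c.b.(c.0 + b.0) + a.(rec X. a.c.b.(c.0 + b.0) + a.X) has moves --a--▸ q1, --a--▸ q2
  q1 = c.b.(c.0 + b.0) has moves --c--▸ q3
  q2 = rec X. a.c.b.(c.0 + b.0) + a.X has moves --a--▸ q1, --a--▸ q2
  q3 = b.(c.0 + b.0) has moves --b--▸ q4
  q4 = c.0 + b.0 has moves --b--▸ q5, --c--▸ q5
  q5 = 0 has moves (no moves)
Partition-refinement fixed point:
  B0 = {p0, q0, q2}
  B1 = {p1, q1}
  B2 = {p2, q3}
  B3 = {p3, q4}
  B4 = {p4, q5}
p0 ∈ B0, q0 ∈ B0 → same block
Bisimilar ⇒ trace-equivalent.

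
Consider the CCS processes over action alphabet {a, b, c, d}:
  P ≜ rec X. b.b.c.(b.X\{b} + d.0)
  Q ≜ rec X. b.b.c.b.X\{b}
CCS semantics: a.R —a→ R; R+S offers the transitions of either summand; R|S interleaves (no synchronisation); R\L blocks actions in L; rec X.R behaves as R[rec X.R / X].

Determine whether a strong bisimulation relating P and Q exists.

not bisimilar

Reachable graph of P (6 states):
  m0 = rec X. b.b.c.(b.X\{b} + d.0) ⊢ -b-> m1
  m1 = b.c.(b.(rec X. b.b.c.(b.X\{b} + d.0))\{b} + d.0) ⊢ -b-> m2
  m2 = c.(b.(rec X. b.b.c.(b.X\{b} + d.0))\{b} + d.0) ⊢ -c-> m3
  m3 = b.(rec X. b.b.c.(b.X\{b} + d.0))\{b} + d.0 ⊢ -b-> m4, -d-> m5
  m4 = (rec X. b.b.c.(b.X\{b} + d.0))\{b} ⊢ (no moves)
  m5 = 0 ⊢ (no moves)
Reachable graph of Q (5 states):
  n0 = rec X. b.b.c.b.X\{b} ⊢ -b-> n1
  n1 = b.c.b.(rec X. b.b.c.b.X\{b})\{b} ⊢ -b-> n2
  n2 = c.b.(rec X. b.b.c.b.X\{b})\{b} ⊢ -c-> n3
  n3 = b.(rec X. b.b.c.b.X\{b})\{b} ⊢ -b-> n4
  n4 = (rec X. b.b.c.b.X\{b})\{b} ⊢ (no moves)
Bisimilarity quotient blocks:
  B0 = {m0}
  B1 = {m1}
  B2 = {m2}
  B3 = {m3}
  B4 = {m4, m5, n4}
  B5 = {n0}
  B6 = {n1}
  B7 = {n2}
  B8 = {n3}
m0 ∈ B0, n0 ∈ B5 → different blocks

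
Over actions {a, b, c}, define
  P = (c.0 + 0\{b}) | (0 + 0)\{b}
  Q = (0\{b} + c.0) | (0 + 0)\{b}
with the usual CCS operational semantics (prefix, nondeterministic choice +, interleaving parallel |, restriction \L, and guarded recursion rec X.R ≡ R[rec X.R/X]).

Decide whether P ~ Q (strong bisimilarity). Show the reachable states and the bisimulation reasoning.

LTS(P): 2 reachable states
  m0 = (c.0 + 0\{b}) | (0 + 0)\{b} has moves —c→ m1
  m1 = 0 | (0 + 0)\{b} has moves stopped
LTS(Q): 2 reachable states
  n0 = (0\{b} + c.0) | (0 + 0)\{b} has moves —c→ n1
  n1 = 0 | (0 + 0)\{b} has moves stopped
Coarsest stable partition (strong bisimilarity classes):
  B0 = {m0, n0}
  B1 = {m1, n1}
m0 ∈ B0, n0 ∈ B0 → same block

YES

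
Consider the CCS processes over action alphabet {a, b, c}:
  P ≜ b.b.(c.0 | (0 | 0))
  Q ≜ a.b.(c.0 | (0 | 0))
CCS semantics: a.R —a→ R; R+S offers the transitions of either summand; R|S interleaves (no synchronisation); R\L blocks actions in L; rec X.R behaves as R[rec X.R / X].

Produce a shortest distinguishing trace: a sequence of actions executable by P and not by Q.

b

Reachable graph of P (4 states):
  p0 = b.b.(c.0 | (0 | 0)) :: =b=> p1
  p1 = b.(c.0 | (0 | 0)) :: =b=> p2
  p2 = c.0 | (0 | 0) :: =c=> p3
  p3 = 0 | (0 | 0) :: (no moves)
Reachable graph of Q (4 states):
  q0 = a.b.(c.0 | (0 | 0)) :: =a=> q1
  q1 = b.(c.0 | (0 | 0)) :: =b=> q2
  q2 = c.0 | (0 | 0) :: =c=> q3
  q3 = 0 | (0 | 0) :: (no moves)
Executing b from P (initial set {p0}):
  step 1 (b): {p1}
  — P admits the full trace.
Executing b from Q (initial set {q0}):
  step 1 (b): no successor for Q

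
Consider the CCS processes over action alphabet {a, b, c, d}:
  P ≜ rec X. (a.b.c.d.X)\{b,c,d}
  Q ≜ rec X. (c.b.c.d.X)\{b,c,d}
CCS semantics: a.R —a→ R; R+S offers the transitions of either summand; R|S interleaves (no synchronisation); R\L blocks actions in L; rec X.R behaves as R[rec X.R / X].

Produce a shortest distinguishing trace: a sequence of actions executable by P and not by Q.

a

LTS(P): 2 reachable states
  p0 = rec X. (a.b.c.d.X)\{b,c,d} → -a-> p1
  p1 = (b.c.d.(rec X. (a.b.c.d.X)\{b,c,d}))\{b,c,d} → stopped
LTS(Q): 1 reachable states
  q0 = rec X. (c.b.c.d.X)\{b,c,d} → stopped
Executing a from P (initial set {p0}):
  step 1 (a): {p1}
  ✓ P
Executing a from Q (initial set {q0}):
  step 1 (a): ∅ (Q stuck)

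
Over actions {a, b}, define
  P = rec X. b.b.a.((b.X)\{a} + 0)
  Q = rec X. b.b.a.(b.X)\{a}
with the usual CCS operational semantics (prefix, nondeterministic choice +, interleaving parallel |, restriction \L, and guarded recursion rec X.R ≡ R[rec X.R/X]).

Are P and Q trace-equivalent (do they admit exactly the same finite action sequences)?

traces(P) = traces(Q)

Reachable graph of P (7 states):
  p0 = rec X. b.b.a.((b.X)\{a} + 0) | ··b··> p1
  p1 = b.a.((b.(rec X. b.b.a.((b.X)\{a} + 0)))\{a} + 0) | ··b··> p2
  p2 = a.((b.(rec X. b.b.a.((b.X)\{a} + 0)))\{a} + 0) | ··a··> p3
  p3 = (b.(rec X. b.b.a.((b.X)\{a} + 0)))\{a} + 0 | ··b··> p4
  p4 = (rec X. b.b.a.((b.X)\{a} + 0))\{a} | ··b··> p5
  p5 = (b.a.((b.(rec X. b.b.a.((b.X)\{a} + 0)))\{a} + 0))\{a} | ··b··> p6
  p6 = (a.((b.(rec X. b.b.a.((b.X)\{a} + 0)))\{a} + 0))\{a} | (no moves)
Reachable graph of Q (7 states):
  q0 = rec X. b.b.a.(b.X)\{a} | ··b··> q1
  q1 = b.a.(b.(rec X. b.b.a.(b.X)\{a}))\{a} | ··b··> q2
  q2 = a.(b.(rec X. b.b.a.(b.X)\{a}))\{a} | ··a··> q3
  q3 = (b.(rec X. b.b.a.(b.X)\{a}))\{a} | ··b··> q4
  q4 = (rec X. b.b.a.(b.X)\{a})\{a} | ··b··> q5
  q5 = (b.a.(b.(rec X. b.b.a.(b.X)\{a}))\{a})\{a} | ··b··> q6
  q6 = (a.(b.(rec X. b.b.a.(b.X)\{a}))\{a})\{a} | (no moves)
Bisimilarity quotient blocks:
  B0 = {p0, q0}
  B1 = {p1, q1}
  B2 = {p2, q2}
  B3 = {p3, q3}
  B4 = {p4, q4}
  B5 = {p5, q5}
  B6 = {p6, q6}
p0 ∈ B0, q0 ∈ B0 → same block
Bisimilar ⇒ trace-equivalent.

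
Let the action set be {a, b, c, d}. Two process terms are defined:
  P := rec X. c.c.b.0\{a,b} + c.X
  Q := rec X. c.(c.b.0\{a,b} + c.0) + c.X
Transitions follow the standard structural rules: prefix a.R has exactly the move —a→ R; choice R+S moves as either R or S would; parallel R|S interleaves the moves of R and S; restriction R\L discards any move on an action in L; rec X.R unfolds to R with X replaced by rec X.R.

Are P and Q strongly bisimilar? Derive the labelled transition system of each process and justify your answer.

P ≁ Q

P's transition system — 4 states:
  u0 = rec X. c.c.b.0\{a,b} + c.X :: —c→ u0, —c→ u1
  u1 = c.b.0\{a,b} :: —c→ u2
  u2 = b.0\{a,b} :: —b→ u3
  u3 = 0\{a,b} :: ∅
Q's transition system — 5 states:
  v0 = rec X. c.(c.b.0\{a,b} + c.0) + c.X :: —c→ v0, —c→ v1
  v1 = c.b.0\{a,b} + c.0 :: —c→ v2, —c→ v3
  v2 = 0 :: ∅
  v3 = b.0\{a,b} :: —b→ v4
  v4 = 0\{a,b} :: ∅
Bisimilarity quotient blocks:
  B0 = {u0}
  B1 = {u1}
  B2 = {u2, v3}
  B3 = {u3, v2, v4}
  B4 = {v0}
  B5 = {v1}
u0 ∈ B0, v0 ∈ B4 → different blocks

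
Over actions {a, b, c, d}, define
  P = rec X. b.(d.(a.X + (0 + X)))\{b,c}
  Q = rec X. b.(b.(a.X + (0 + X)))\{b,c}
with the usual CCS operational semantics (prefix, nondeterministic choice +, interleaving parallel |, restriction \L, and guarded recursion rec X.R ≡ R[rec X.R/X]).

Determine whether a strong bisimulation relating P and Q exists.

not bisimilar

LTS(P): 4 reachable states
  m0 = rec X. b.(d.(a.X + (0 + X)))\{b,c} → -b-> m1
  m1 = (d.(a.(rec X. b.(d.(a.X + (0 + X)))\{b,c}) + (0 + (rec X. b.(d.(a.X + (0 + X)))\{b,c}))))\{b,c} → -d-> m2
  m2 = (a.(rec X. b.(d.(a.X + (0 + X)))\{b,c}) + (0 + (rec X. b.(d.(a.X + (0 + X)))\{b,c})))\{b,c} → -a-> m3
  m3 = (rec X. b.(d.(a.X + (0 + X)))\{b,c})\{b,c} → stopped
LTS(Q): 2 reachable states
  n0 = rec X. b.(b.(a.X + (0 + X)))\{b,c} → -b-> n1
  n1 = (b.(a.(rec X. b.(b.(a.X + (0 + X)))\{b,c}) + (0 + (rec X. b.(b.(a.X + (0 + X)))\{b,c}))))\{b,c} → stopped
Bisimilarity quotient blocks:
  B0 = {m0}
  B1 = {m1}
  B2 = {m2}
  B3 = {m3, n1}
  B4 = {n0}
m0 ∈ B0, n0 ∈ B4 → different blocks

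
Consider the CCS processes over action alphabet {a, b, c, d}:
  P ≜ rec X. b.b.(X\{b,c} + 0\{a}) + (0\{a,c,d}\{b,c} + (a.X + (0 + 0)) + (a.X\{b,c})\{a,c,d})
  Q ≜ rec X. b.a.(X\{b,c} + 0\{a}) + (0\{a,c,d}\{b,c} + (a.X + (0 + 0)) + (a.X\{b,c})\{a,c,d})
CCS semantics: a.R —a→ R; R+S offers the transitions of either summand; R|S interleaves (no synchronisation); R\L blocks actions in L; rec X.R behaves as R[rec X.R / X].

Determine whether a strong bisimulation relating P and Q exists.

P's transition system — 4 states:
  p0 = rec X. b.b.(X\{b,c} + 0\{a}) + (0\{a,c,d}\{b,c} + (a.X + (0 + 0)) + (a.X\{b,c})\{a,c,d}) | ··a··> p0, ··b··> p1
  p1 = b.((rec X. b.b.(X\{b,c} + 0\{a}) + (0\{a,c,d}\{b,c} + (a.X + (0 + 0)) + (a.X\{b,c})\{a,c,d}))\{b,c} + 0\{a}) | ··b··> p2
  p2 = (rec X. b.b.(X\{b,c} + 0\{a}) + (0\{a,c,d}\{b,c} + (a.X + (0 + 0)) + (a.X\{b,c})\{a,c,d}))\{b,c} + 0\{a} | ··a··> p3
  p3 = (rec X. b.b.(X\{b,c} + 0\{a}) + (0\{a,c,d}\{b,c} + (a.X + (0 + 0)) + (a.X\{b,c})\{a,c,d}))\{b,c} | ··a··> p3
Q's transition system — 4 states:
  q0 = rec X. b.a.(X\{b,c} + 0\{a}) + (0\{a,c,d}\{b,c} + (a.X + (0 + 0)) + (a.X\{b,c})\{a,c,d}) | ··a··> q0, ··b··> q1
  q1 = a.((rec X. b.a.(X\{b,c} + 0\{a}) + (0\{a,c,d}\{b,c} + (a.X + (0 + 0)) + (a.X\{b,c})\{a,c,d}))\{b,c} + 0\{a}) | ··a··> q2
  q2 = (rec X. b.a.(X\{b,c} + 0\{a}) + (0\{a,c,d}\{b,c} + (a.X + (0 + 0)) + (a.X\{b,c})\{a,c,d}))\{b,c} + 0\{a} | ··a··> q3
  q3 = (rec X. b.a.(X\{b,c} + 0\{a}) + (0\{a,c,d}\{b,c} + (a.X + (0 + 0)) + (a.X\{b,c})\{a,c,d}))\{b,c} | ··a··> q3
Bisimilarity quotient blocks:
  B0 = {p0}
  B1 = {p1}
  B2 = {p2, p3, q1, q2, q3}
  B3 = {q0}
p0 ∈ B0, q0 ∈ B3 → different blocks

NO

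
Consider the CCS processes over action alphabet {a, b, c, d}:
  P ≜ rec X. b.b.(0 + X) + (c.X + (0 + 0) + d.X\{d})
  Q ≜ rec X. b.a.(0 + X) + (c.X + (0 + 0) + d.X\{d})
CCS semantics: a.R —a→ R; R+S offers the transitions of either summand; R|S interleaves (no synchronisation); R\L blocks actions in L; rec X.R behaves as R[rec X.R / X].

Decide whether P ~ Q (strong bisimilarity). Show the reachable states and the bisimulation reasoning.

NO

Reachable graph of P (6 states):
  m0 = rec X. b.b.(0 + X) + (c.X + (0 + 0) + d.X\{d}) :: ··b··> m1, ··c··> m0, ··d··> m2
  m1 = b.(0 + (rec X. b.b.(0 + X) + (c.X + (0 + 0) + d.X\{d}))) :: ··b··> m3
  m2 = (rec X. b.b.(0 + X) + (c.X + (0 + 0) + d.X\{d}))\{d} :: ··b··> m4, ··c··> m2
  m3 = 0 + (rec X. b.b.(0 + X) + (c.X + (0 + 0) + d.X\{d})) :: ··b··> m1, ··c··> m0, ··d··> m2
  m4 = (b.(0 + (rec X. b.b.(0 + X) + (c.X + (0 + 0) + d.X\{d}))))\{d} :: ··b··> m5
  m5 = (0 + (rec X. b.b.(0 + X) + (c.X + (0 + 0) + d.X\{d})))\{d} :: ··b··> m4, ··c··> m2
Reachable graph of Q (6 states):
  n0 = rec X. b.a.(0 + X) + (c.X + (0 + 0) + d.X\{d}) :: ··b··> n1, ··c··> n0, ··d··> n2
  n1 = a.(0 + (rec X. b.a.(0 + X) + (c.X + (0 + 0) + d.X\{d}))) :: ··a··> n3
  n2 = (rec X. b.a.(0 + X) + (c.X + (0 + 0) + d.X\{d}))\{d} :: ··b··> n4, ··c··> n2
  n3 = 0 + (rec X. b.a.(0 + X) + (c.X + (0 + 0) + d.X\{d})) :: ··b··> n1, ··c··> n0, ··d··> n2
  n4 = (a.(0 + (rec X. b.a.(0 + X) + (c.X + (0 + 0) + d.X\{d}))))\{d} :: ··a··> n5
  n5 = (0 + (rec X. b.a.(0 + X) + (c.X + (0 + 0) + d.X\{d})))\{d} :: ··b··> n4, ··c··> n2
Partition-refinement fixed point:
  B0 = {m0, m3}
  B1 = {m2, m5}
  B2 = {m4}
  B3 = {m1}
  B4 = {n0, n3}
  B5 = {n1}
  B6 = {n2, n5}
  B7 = {n4}
m0 ∈ B0, n0 ∈ B4 → different blocks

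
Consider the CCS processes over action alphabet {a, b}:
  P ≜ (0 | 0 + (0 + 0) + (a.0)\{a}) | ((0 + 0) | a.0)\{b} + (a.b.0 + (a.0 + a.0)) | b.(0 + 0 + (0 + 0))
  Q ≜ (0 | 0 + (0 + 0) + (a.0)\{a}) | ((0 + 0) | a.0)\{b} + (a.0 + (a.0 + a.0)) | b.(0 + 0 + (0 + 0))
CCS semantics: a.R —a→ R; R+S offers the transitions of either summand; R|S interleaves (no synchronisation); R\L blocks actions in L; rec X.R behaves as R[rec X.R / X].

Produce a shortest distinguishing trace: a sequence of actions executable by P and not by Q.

abb

P's transition system — 7 states:
  s0 = (0 | 0 + (0 + 0) + (a.0)\{a}) | ((0 + 0) | a.0)\{b} + (a.b.0 + (a.0 + a.0)) | b.(0 + 0 + (0 + 0)) → ··a··> s1, ··a··> s2, ··a··> s3, ··b··> s4
  s1 = (0 | 0 + (0 + 0) + (a.0)\{a}) | ((0 + 0) | 0)\{b} → stopped
  s2 = 0 | b.(0 + 0 + (0 + 0)) → ··b··> s5
  s3 = b.0 | b.(0 + 0 + (0 + 0)) → ··b··> s2, ··b··> s6
  s4 = (a.b.0 + (a.0 + a.0)) | (0 + 0 + (0 + 0)) → ··a··> s5, ··a··> s6
  s5 = 0 | (0 + 0 + (0 + 0)) → stopped
  s6 = b.0 | (0 + 0 + (0 + 0)) → ··b··> s5
Q's transition system — 5 states:
  t0 = (0 | 0 + (0 + 0) + (a.0)\{a}) | ((0 + 0) | a.0)\{b} + (a.0 + (a.0 + a.0)) | b.(0 + 0 + (0 + 0)) → ··a··> t1, ··a··> t2, ··b··> t3
  t1 = (0 | 0 + (0 + 0) + (a.0)\{a}) | ((0 + 0) | 0)\{b} → stopped
  t2 = 0 | b.(0 + 0 + (0 + 0)) → ··b··> t4
  t3 = (a.0 + (a.0 + a.0)) | (0 + 0 + (0 + 0)) → ··a··> t4
  t4 = 0 | (0 + 0 + (0 + 0)) → stopped
Run σ = ⟨abb⟩ on P: start {s0}
  step 1 (a): {s1, s2, s3}
  step 2 (b): {s2, s5, s6}
  step 3 (b): {s5}
  — P admits the full trace.
Run σ = ⟨abb⟩ on Q: start {t0}
  step 1 (a): {t1, t2}
  step 2 (b): {t4}
  step 3 (b): no successor for Q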